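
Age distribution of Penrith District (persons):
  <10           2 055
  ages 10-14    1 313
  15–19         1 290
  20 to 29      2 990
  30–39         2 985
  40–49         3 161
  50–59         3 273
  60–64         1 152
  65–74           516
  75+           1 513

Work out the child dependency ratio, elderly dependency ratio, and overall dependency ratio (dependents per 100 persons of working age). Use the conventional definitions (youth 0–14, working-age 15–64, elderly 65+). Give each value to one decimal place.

0–14: 2 055 + 1 313 = 3 368
15–64: 1 290 + 2 990 + 2 985 + 3 161 + 3 273 + 1 152 = 14 851
65+: 516 + 1 513 = 2 029
Youth dependency ratio = 3 368 / 14 851 × 100 = 22.7
Old-age dependency ratio = 2 029 / 14 851 × 100 = 13.7
Total dependency ratio = (3 368 + 2 029) / 14 851 × 100 = 5 397 / 14 851 × 100 = 36.3

Youth dependency ratio: 22.7
Old-age dependency ratio: 13.7
Total dependency ratio: 36.3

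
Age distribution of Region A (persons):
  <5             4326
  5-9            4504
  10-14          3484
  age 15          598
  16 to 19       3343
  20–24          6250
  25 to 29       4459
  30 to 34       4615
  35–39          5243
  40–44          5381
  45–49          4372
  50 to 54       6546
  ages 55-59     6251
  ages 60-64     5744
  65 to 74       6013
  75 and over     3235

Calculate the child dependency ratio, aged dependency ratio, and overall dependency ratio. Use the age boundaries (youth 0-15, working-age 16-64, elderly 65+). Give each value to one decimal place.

Youth dependency ratio: 24.7
Old-age dependency ratio: 17.7
Total dependency ratio: 42.4

0–15: 4326 + 4504 + 3484 + 598 = 12912
16–64: 3343 + 6250 + 4459 + 4615 + 5243 + 5381 + 4372 + 6546 + 6251 + 5744 = 52204
65+: 6013 + 3235 = 9248
Youth dependency ratio = 12912 / 52204 × 100 = 24.7
Old-age dependency ratio = 9248 / 52204 × 100 = 17.7
Total dependency ratio = (12912 + 9248) / 52204 × 100 = 22160 / 52204 × 100 = 42.4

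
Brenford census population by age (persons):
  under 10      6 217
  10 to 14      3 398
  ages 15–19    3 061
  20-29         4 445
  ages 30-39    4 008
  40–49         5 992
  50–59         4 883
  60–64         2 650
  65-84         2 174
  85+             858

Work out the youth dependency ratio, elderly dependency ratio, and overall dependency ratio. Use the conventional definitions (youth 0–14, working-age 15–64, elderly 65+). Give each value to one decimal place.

0–14: 6 217 + 3 398 = 9 615
15–64: 3 061 + 4 445 + 4 008 + 5 992 + 4 883 + 2 650 = 25 039
65+: 2 174 + 858 = 3 032
Youth dependency ratio = 9 615 / 25 039 × 100 = 38.4
Old-age dependency ratio = 3 032 / 25 039 × 100 = 12.1
Total dependency ratio = (9 615 + 3 032) / 25 039 × 100 = 12 647 / 25 039 × 100 = 50.5

Youth dependency ratio: 38.4
Old-age dependency ratio: 12.1
Total dependency ratio: 50.5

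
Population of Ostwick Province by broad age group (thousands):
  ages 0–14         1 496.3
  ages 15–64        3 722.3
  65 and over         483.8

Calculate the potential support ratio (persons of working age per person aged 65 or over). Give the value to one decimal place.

Potential support ratio: 7.7

Potential support ratio = 3 722.3 / 483.8 = 7.7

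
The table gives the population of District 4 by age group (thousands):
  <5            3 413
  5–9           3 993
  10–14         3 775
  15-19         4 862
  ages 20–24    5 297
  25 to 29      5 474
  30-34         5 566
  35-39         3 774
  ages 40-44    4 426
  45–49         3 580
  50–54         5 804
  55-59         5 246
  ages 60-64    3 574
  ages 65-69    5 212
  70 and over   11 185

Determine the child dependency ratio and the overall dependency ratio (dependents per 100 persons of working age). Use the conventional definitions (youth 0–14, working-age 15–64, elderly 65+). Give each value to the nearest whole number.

0–14: 3 413 + 3 993 + 3 775 = 11 181
15–64: 4 862 + 5 297 + 5 474 + 5 566 + 3 774 + 4 426 + 3 580 + 5 804 + 5 246 + 3 574 = 47 603
65+: 5 212 + 11 185 = 16 397
Youth dependency ratio = 11 181 / 47 603 × 100 = 23
Total dependency ratio = (11 181 + 16 397) / 47 603 × 100 = 27 578 / 47 603 × 100 = 58

Youth dependency ratio: 23
Total dependency ratio: 58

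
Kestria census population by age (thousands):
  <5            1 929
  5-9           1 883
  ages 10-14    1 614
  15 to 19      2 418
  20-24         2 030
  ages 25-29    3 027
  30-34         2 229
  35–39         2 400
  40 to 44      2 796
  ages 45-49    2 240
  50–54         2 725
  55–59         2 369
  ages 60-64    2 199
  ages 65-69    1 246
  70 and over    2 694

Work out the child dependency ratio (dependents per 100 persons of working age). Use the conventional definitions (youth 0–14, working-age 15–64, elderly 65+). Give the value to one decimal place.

0–14: 1 929 + 1 883 + 1 614 = 5 426
15–64: 2 418 + 2 030 + 3 027 + 2 229 + 2 400 + 2 796 + 2 240 + 2 725 + 2 369 + 2 199 = 24 433
65+: 1 246 + 2 694 = 3 940
Youth dependency ratio = 5 426 / 24 433 × 100 = 22.2

Youth dependency ratio: 22.2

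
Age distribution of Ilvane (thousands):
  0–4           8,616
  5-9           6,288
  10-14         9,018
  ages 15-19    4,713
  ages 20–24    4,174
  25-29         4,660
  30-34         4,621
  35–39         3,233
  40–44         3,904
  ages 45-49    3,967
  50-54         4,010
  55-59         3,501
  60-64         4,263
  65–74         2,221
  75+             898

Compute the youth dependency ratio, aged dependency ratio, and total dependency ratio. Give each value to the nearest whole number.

0–14: 8,616 + 6,288 + 9,018 = 23,922
15–64: 4,713 + 4,174 + 4,660 + 4,621 + 3,233 + 3,904 + 3,967 + 4,010 + 3,501 + 4,263 = 41,046
65+: 2,221 + 898 = 3,119
Youth dependency ratio = 23,922 / 41,046 × 100 = 58
Old-age dependency ratio = 3,119 / 41,046 × 100 = 8
Total dependency ratio = (23,922 + 3,119) / 41,046 × 100 = 27,041 / 41,046 × 100 = 66

Youth dependency ratio: 58
Old-age dependency ratio: 8
Total dependency ratio: 66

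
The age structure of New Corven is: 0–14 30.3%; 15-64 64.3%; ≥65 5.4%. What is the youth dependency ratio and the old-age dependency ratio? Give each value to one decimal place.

Youth dependency ratio = 30.3 / 64.3 × 100 = 47.1
Old-age dependency ratio = 5.4 / 64.3 × 100 = 8.4

Youth dependency ratio: 47.1
Old-age dependency ratio: 8.4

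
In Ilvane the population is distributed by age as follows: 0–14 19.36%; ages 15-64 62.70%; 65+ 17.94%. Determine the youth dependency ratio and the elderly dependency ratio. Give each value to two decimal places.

Youth dependency ratio: 30.88
Old-age dependency ratio: 28.61

Youth dependency ratio = 19.36 / 62.70 × 100 = 30.88
Old-age dependency ratio = 17.94 / 62.70 × 100 = 28.61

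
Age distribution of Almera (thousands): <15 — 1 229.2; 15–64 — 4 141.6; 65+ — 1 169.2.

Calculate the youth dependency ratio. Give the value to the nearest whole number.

Youth dependency ratio: 30

Youth dependency ratio = 1 229.2 / 4 141.6 × 100 = 30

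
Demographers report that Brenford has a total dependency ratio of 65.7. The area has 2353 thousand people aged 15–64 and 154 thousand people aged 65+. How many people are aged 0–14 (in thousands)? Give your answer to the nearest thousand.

Aged 0–14: 1392

Total dependency ratio = (youth + elderly) / working-age × 100
65.7 = (Y + 154) / 2353 × 100
⇒ 1392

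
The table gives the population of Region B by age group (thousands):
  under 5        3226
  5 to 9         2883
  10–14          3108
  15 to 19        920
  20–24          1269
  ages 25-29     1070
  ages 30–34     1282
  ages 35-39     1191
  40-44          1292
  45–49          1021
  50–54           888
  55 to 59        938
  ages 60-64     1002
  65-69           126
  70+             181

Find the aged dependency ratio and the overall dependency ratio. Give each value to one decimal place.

0–14: 3226 + 2883 + 3108 = 9217
15–64: 920 + 1269 + 1070 + 1282 + 1191 + 1292 + 1021 + 888 + 938 + 1002 = 10873
65+: 126 + 181 = 307
Old-age dependency ratio = 307 / 10873 × 100 = 2.8
Total dependency ratio = (9217 + 307) / 10873 × 100 = 9524 / 10873 × 100 = 87.6

Old-age dependency ratio: 2.8
Total dependency ratio: 87.6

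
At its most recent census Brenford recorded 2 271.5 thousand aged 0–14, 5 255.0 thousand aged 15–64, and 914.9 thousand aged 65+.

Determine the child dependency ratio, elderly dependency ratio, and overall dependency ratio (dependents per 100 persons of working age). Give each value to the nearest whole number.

Youth dependency ratio = 2 271.5 / 5 255.0 × 100 = 43
Old-age dependency ratio = 914.9 / 5 255.0 × 100 = 17
Total dependency ratio = (2 271.5 + 914.9) / 5 255.0 × 100 = 3 186.4 / 5 255.0 × 100 = 61

Youth dependency ratio: 43
Old-age dependency ratio: 17
Total dependency ratio: 61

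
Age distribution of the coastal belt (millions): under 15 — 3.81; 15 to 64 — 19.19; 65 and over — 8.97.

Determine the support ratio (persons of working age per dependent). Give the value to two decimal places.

Support ratio: 1.50

Support ratio = 19.19 / (3.81 + 8.97) = 19.19 / 12.78 = 1.50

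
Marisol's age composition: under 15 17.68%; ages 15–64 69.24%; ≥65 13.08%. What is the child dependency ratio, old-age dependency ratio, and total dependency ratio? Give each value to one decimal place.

Youth dependency ratio: 25.5
Old-age dependency ratio: 18.9
Total dependency ratio: 44.4

Youth dependency ratio = 17.68 / 69.24 × 100 = 25.5
Old-age dependency ratio = 13.08 / 69.24 × 100 = 18.9
Total dependency ratio = (17.68 + 13.08) / 69.24 × 100 = 30.76 / 69.24 × 100 = 44.4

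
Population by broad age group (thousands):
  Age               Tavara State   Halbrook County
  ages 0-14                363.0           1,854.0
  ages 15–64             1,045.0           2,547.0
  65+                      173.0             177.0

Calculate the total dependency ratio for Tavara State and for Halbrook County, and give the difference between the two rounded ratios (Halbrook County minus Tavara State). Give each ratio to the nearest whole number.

Tavara State: (363.0 + 173.0) / 1,045.0 × 100 = 536.0 / 1,045.0 × 100 = 51
Halbrook County: (1,854.0 + 177.0) / 2,547.0 × 100 = 2,031.0 / 2,547.0 × 100 = 80

Tavara State: 51
Halbrook County: 80
Difference: +29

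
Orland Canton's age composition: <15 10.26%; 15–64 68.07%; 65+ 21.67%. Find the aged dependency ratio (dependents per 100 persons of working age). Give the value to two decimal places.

Old-age dependency ratio: 31.83

Old-age dependency ratio = 21.67 / 68.07 × 100 = 31.83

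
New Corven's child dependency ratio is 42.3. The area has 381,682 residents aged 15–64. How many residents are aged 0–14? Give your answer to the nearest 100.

Aged 0–14: 161,500

Youth dependency ratio = youth / working-age × 100
42.3 = Y / 381,682 × 100
⇒ 161,500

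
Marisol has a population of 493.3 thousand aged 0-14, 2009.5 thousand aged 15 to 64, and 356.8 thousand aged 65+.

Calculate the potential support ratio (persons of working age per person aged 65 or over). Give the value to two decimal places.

Potential support ratio: 5.63

Potential support ratio = 2009.5 / 356.8 = 5.63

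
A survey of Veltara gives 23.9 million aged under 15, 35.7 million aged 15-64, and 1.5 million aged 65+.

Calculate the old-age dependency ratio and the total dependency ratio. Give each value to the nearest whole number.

Old-age dependency ratio: 4
Total dependency ratio: 71

Old-age dependency ratio = 1.5 / 35.7 × 100 = 4
Total dependency ratio = (23.9 + 1.5) / 35.7 × 100 = 25.4 / 35.7 × 100 = 71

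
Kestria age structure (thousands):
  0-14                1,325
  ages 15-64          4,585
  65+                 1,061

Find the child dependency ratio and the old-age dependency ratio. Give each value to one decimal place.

Youth dependency ratio = 1,325 / 4,585 × 100 = 28.9
Old-age dependency ratio = 1,061 / 4,585 × 100 = 23.1

Youth dependency ratio: 28.9
Old-age dependency ratio: 23.1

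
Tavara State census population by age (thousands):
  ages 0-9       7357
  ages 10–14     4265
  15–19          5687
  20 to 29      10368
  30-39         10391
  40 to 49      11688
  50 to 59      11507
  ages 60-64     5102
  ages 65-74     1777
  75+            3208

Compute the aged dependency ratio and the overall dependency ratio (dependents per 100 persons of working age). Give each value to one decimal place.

Old-age dependency ratio: 9.1
Total dependency ratio: 30.3

0–14: 7357 + 4265 = 11622
15–64: 5687 + 10368 + 10391 + 11688 + 11507 + 5102 = 54743
65+: 1777 + 3208 = 4985
Old-age dependency ratio = 4985 / 54743 × 100 = 9.1
Total dependency ratio = (11622 + 4985) / 54743 × 100 = 16607 / 54743 × 100 = 30.3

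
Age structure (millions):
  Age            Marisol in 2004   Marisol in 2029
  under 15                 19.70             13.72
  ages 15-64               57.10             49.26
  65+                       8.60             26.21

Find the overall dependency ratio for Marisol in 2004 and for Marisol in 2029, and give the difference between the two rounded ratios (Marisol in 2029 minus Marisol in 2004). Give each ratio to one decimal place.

Marisol in 2004: (19.70 + 8.60) / 57.10 × 100 = 28.30 / 57.10 × 100 = 49.6
Marisol in 2029: (13.72 + 26.21) / 49.26 × 100 = 39.93 / 49.26 × 100 = 81.1

Marisol in 2004: 49.6
Marisol in 2029: 81.1
Difference: +31.5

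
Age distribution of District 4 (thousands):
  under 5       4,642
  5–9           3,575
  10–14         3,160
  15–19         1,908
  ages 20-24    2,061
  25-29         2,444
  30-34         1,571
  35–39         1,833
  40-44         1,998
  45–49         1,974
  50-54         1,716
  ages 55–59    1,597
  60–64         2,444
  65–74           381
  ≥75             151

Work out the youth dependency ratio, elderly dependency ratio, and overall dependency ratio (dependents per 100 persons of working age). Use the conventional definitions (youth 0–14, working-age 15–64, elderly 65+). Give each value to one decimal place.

Youth dependency ratio: 58.2
Old-age dependency ratio: 2.7
Total dependency ratio: 60.9

0–14: 4,642 + 3,575 + 3,160 = 11,377
15–64: 1,908 + 2,061 + 2,444 + 1,571 + 1,833 + 1,998 + 1,974 + 1,716 + 1,597 + 2,444 = 19,546
65+: 381 + 151 = 532
Youth dependency ratio = 11,377 / 19,546 × 100 = 58.2
Old-age dependency ratio = 532 / 19,546 × 100 = 2.7
Total dependency ratio = (11,377 + 532) / 19,546 × 100 = 11,909 / 19,546 × 100 = 60.9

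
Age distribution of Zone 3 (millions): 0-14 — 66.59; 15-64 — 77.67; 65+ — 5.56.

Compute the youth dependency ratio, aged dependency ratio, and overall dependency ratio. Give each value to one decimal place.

Youth dependency ratio: 85.7
Old-age dependency ratio: 7.2
Total dependency ratio: 92.9

Youth dependency ratio = 66.59 / 77.67 × 100 = 85.7
Old-age dependency ratio = 5.56 / 77.67 × 100 = 7.2
Total dependency ratio = (66.59 + 5.56) / 77.67 × 100 = 72.15 / 77.67 × 100 = 92.9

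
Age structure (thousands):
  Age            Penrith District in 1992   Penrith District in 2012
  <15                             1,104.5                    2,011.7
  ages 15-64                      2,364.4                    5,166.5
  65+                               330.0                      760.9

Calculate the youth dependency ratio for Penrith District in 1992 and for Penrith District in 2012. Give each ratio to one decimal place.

Penrith District in 1992: 1,104.5 / 2,364.4 × 100 = 46.7
Penrith District in 2012: 2,011.7 / 5,166.5 × 100 = 38.9

Penrith District in 1992: 46.7
Penrith District in 2012: 38.9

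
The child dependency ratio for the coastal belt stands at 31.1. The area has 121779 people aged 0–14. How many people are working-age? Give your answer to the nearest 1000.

Working-age: 392000

Youth dependency ratio = youth / working-age × 100
31.1 = 121779 / W × 100
⇒ 392000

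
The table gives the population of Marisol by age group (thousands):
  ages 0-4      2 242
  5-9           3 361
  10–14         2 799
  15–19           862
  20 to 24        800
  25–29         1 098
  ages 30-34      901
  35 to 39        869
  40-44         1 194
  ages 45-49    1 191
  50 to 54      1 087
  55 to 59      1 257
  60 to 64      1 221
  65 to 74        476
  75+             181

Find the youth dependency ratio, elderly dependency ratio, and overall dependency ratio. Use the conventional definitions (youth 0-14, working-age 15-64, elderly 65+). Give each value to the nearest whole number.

0–14: 2 242 + 3 361 + 2 799 = 8 402
15–64: 862 + 800 + 1 098 + 901 + 869 + 1 194 + 1 191 + 1 087 + 1 257 + 1 221 = 10 480
65+: 476 + 181 = 657
Youth dependency ratio = 8 402 / 10 480 × 100 = 80
Old-age dependency ratio = 657 / 10 480 × 100 = 6
Total dependency ratio = (8 402 + 657) / 10 480 × 100 = 9 059 / 10 480 × 100 = 86

Youth dependency ratio: 80
Old-age dependency ratio: 6
Total dependency ratio: 86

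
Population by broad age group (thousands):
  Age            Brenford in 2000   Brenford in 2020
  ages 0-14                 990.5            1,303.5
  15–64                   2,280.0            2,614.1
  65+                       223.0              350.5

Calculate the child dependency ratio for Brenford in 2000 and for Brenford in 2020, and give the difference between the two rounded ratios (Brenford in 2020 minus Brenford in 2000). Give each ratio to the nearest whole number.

Brenford in 2000: 990.5 / 2,280.0 × 100 = 43
Brenford in 2020: 1,303.5 / 2,614.1 × 100 = 50

Brenford in 2000: 43
Brenford in 2020: 50
Difference: +7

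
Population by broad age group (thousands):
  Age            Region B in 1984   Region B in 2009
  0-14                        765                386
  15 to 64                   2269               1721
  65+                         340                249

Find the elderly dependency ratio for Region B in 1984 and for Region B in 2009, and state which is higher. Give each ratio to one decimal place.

Region B in 1984: 340 / 2269 × 100 = 15.0
Region B in 2009: 249 / 1721 × 100 = 14.5

Region B in 1984: 15.0
Region B in 2009: 14.5
Higher: Region B in 1984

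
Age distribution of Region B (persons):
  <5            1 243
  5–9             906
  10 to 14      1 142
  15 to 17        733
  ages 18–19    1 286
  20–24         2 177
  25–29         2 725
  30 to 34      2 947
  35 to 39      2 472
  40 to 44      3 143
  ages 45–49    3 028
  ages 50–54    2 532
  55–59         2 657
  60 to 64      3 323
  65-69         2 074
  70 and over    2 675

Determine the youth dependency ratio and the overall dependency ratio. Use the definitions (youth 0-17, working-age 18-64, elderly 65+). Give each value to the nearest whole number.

Youth dependency ratio: 15
Total dependency ratio: 33

0–17: 1 243 + 906 + 1 142 + 733 = 4 024
18–64: 1 286 + 2 177 + 2 725 + 2 947 + 2 472 + 3 143 + 3 028 + 2 532 + 2 657 + 3 323 = 26 290
65+: 2 074 + 2 675 = 4 749
Youth dependency ratio = 4 024 / 26 290 × 100 = 15
Total dependency ratio = (4 024 + 4 749) / 26 290 × 100 = 8 773 / 26 290 × 100 = 33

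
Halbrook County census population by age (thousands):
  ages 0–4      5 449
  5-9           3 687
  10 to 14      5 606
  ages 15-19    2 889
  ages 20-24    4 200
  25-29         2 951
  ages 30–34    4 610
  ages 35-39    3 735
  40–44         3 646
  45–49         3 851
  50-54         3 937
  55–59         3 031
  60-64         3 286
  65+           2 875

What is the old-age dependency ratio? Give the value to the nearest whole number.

0–14: 5 449 + 3 687 + 5 606 = 14 742
15–64: 2 889 + 4 200 + 2 951 + 4 610 + 3 735 + 3 646 + 3 851 + 3 937 + 3 031 + 3 286 = 36 136
65+: 2 875
Old-age dependency ratio = 2 875 / 36 136 × 100 = 8

Old-age dependency ratio: 8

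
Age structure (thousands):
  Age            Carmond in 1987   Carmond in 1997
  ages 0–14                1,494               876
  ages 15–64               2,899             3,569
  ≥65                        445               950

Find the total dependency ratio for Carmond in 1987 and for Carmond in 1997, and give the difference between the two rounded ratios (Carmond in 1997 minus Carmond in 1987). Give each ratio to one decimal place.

Carmond in 1987: 66.9
Carmond in 1997: 51.2
Difference: -15.7

Carmond in 1987: (1,494 + 445) / 2,899 × 100 = 1,939 / 2,899 × 100 = 66.9
Carmond in 1997: (876 + 950) / 3,569 × 100 = 1,826 / 3,569 × 100 = 51.2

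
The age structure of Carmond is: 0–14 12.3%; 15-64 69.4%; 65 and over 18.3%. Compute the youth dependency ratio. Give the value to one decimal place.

Youth dependency ratio = 12.3 / 69.4 × 100 = 17.7

Youth dependency ratio: 17.7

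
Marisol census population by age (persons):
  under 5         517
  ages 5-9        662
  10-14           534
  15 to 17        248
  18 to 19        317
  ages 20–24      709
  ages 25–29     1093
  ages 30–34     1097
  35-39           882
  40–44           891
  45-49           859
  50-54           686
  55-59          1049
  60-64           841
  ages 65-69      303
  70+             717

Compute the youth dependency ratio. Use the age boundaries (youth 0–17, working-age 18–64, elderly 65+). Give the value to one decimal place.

Youth dependency ratio: 23.3

0–17: 517 + 662 + 534 + 248 = 1961
18–64: 317 + 709 + 1093 + 1097 + 882 + 891 + 859 + 686 + 1049 + 841 = 8424
65+: 303 + 717 = 1020
Youth dependency ratio = 1961 / 8424 × 100 = 23.3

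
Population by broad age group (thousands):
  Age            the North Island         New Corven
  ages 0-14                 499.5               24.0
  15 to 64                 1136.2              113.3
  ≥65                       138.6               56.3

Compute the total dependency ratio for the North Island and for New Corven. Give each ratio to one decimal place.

the North Island: (499.5 + 138.6) / 1136.2 × 100 = 638.1 / 1136.2 × 100 = 56.2
New Corven: (24.0 + 56.3) / 113.3 × 100 = 80.3 / 113.3 × 100 = 70.9

the North Island: 56.2
New Corven: 70.9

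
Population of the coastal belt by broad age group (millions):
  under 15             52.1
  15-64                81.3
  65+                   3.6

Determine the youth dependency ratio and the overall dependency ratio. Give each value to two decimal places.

Youth dependency ratio = 52.1 / 81.3 × 100 = 64.08
Total dependency ratio = (52.1 + 3.6) / 81.3 × 100 = 55.7 / 81.3 × 100 = 68.51

Youth dependency ratio: 64.08
Total dependency ratio: 68.51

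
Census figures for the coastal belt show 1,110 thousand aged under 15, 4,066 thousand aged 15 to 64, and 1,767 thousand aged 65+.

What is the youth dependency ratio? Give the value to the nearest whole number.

Youth dependency ratio: 27

Youth dependency ratio = 1,110 / 4,066 × 100 = 27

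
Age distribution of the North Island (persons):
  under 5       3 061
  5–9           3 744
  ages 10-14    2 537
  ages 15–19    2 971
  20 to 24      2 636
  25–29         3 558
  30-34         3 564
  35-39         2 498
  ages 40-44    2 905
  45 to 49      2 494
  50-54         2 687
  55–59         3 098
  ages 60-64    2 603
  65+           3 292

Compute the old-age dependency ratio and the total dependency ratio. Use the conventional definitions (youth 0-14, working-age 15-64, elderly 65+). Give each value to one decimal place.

0–14: 3 061 + 3 744 + 2 537 = 9 342
15–64: 2 971 + 2 636 + 3 558 + 3 564 + 2 498 + 2 905 + 2 494 + 2 687 + 3 098 + 2 603 = 29 014
65+: 3 292
Old-age dependency ratio = 3 292 / 29 014 × 100 = 11.3
Total dependency ratio = (9 342 + 3 292) / 29 014 × 100 = 12 634 / 29 014 × 100 = 43.5

Old-age dependency ratio: 11.3
Total dependency ratio: 43.5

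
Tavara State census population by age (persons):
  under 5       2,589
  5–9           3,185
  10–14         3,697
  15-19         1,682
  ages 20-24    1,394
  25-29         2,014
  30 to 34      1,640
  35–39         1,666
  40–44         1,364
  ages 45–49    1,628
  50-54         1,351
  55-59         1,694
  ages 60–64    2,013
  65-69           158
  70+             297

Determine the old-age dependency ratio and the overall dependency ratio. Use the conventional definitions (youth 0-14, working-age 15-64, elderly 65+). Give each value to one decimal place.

Old-age dependency ratio: 2.8
Total dependency ratio: 60.4

0–14: 2,589 + 3,185 + 3,697 = 9,471
15–64: 1,682 + 1,394 + 2,014 + 1,640 + 1,666 + 1,364 + 1,628 + 1,351 + 1,694 + 2,013 = 16,446
65+: 158 + 297 = 455
Old-age dependency ratio = 455 / 16,446 × 100 = 2.8
Total dependency ratio = (9,471 + 455) / 16,446 × 100 = 9,926 / 16,446 × 100 = 60.4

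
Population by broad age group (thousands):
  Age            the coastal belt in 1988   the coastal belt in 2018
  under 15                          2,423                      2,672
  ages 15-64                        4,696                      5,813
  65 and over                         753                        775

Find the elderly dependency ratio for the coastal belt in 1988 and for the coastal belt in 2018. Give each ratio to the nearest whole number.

the coastal belt in 1988: 16
the coastal belt in 2018: 13

the coastal belt in 1988: 753 / 4,696 × 100 = 16
the coastal belt in 2018: 775 / 5,813 × 100 = 13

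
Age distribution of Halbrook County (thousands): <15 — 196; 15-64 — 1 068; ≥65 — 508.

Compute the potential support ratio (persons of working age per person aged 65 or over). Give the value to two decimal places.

Potential support ratio: 2.10

Potential support ratio = 1 068 / 508 = 2.10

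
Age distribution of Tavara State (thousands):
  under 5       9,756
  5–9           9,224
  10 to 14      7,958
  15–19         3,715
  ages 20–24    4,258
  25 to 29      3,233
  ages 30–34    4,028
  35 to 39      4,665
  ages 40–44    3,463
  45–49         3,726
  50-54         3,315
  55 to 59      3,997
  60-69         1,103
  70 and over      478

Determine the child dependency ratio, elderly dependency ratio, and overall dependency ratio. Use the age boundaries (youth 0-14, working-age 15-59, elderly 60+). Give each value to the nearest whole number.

0–14: 9,756 + 9,224 + 7,958 = 26,938
15–59: 3,715 + 4,258 + 3,233 + 4,028 + 4,665 + 3,463 + 3,726 + 3,315 + 3,997 = 34,400
60+: 1,103 + 478 = 1,581
Youth dependency ratio = 26,938 / 34,400 × 100 = 78
Old-age dependency ratio = 1,581 / 34,400 × 100 = 5
Total dependency ratio = (26,938 + 1,581) / 34,400 × 100 = 28,519 / 34,400 × 100 = 83

Youth dependency ratio: 78
Old-age dependency ratio: 5
Total dependency ratio: 83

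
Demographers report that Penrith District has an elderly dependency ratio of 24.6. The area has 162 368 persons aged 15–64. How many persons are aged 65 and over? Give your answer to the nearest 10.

Old-age dependency ratio = elderly / working-age × 100
24.6 = E / 162 368 × 100
⇒ 39 940

Aged 65 and over: 39 940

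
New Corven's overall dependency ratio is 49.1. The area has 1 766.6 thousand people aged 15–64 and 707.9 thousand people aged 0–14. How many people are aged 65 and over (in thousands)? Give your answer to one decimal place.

Total dependency ratio = (youth + elderly) / working-age × 100
49.1 = (707.9 + E) / 1 766.6 × 100
⇒ 159.5

Aged 65 and over: 159.5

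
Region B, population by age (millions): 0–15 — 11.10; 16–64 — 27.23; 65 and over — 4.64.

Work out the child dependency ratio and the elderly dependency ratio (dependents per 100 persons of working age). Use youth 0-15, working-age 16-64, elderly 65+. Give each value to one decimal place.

Youth dependency ratio: 40.8
Old-age dependency ratio: 17.0

Youth dependency ratio = 11.10 / 27.23 × 100 = 40.8
Old-age dependency ratio = 4.64 / 27.23 × 100 = 17.0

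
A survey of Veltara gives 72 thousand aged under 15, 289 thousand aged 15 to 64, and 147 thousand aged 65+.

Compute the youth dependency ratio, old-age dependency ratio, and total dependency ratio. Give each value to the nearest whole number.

Youth dependency ratio = 72 / 289 × 100 = 25
Old-age dependency ratio = 147 / 289 × 100 = 51
Total dependency ratio = (72 + 147) / 289 × 100 = 219 / 289 × 100 = 76

Youth dependency ratio: 25
Old-age dependency ratio: 51
Total dependency ratio: 76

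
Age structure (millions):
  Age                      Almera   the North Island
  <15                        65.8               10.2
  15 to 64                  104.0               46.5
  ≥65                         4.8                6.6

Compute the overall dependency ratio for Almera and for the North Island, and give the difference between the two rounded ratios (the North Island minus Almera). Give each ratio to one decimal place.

Almera: (65.8 + 4.8) / 104.0 × 100 = 70.6 / 104.0 × 100 = 67.9
the North Island: (10.2 + 6.6) / 46.5 × 100 = 16.8 / 46.5 × 100 = 36.1

Almera: 67.9
the North Island: 36.1
Difference: -31.8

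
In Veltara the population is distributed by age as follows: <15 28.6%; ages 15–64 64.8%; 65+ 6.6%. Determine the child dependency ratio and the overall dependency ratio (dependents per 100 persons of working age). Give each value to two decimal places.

Youth dependency ratio: 44.14
Total dependency ratio: 54.32

Youth dependency ratio = 28.6 / 64.8 × 100 = 44.14
Total dependency ratio = (28.6 + 6.6) / 64.8 × 100 = 35.2 / 64.8 × 100 = 54.32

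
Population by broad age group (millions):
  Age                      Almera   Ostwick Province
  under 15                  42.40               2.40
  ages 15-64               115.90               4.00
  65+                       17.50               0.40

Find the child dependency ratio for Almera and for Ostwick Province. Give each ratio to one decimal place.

Almera: 36.6
Ostwick Province: 60.0

Almera: 42.40 / 115.90 × 100 = 36.6
Ostwick Province: 2.40 / 4.00 × 100 = 60.0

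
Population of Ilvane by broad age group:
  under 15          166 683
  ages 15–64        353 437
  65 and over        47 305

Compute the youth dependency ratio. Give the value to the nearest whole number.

Youth dependency ratio = 166 683 / 353 437 × 100 = 47

Youth dependency ratio: 47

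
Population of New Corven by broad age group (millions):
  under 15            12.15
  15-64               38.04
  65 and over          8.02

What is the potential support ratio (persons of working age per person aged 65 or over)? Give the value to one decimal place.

Potential support ratio: 4.7

Potential support ratio = 38.04 / 8.02 = 4.7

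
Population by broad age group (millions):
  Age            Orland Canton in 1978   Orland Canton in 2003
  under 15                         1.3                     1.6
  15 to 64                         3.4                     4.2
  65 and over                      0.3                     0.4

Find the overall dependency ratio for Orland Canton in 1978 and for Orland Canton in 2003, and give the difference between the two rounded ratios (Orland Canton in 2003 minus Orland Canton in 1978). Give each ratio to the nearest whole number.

Orland Canton in 1978: 47
Orland Canton in 2003: 48
Difference: +1

Orland Canton in 1978: (1.3 + 0.3) / 3.4 × 100 = 1.6 / 3.4 × 100 = 47
Orland Canton in 2003: (1.6 + 0.4) / 4.2 × 100 = 2.0 / 4.2 × 100 = 48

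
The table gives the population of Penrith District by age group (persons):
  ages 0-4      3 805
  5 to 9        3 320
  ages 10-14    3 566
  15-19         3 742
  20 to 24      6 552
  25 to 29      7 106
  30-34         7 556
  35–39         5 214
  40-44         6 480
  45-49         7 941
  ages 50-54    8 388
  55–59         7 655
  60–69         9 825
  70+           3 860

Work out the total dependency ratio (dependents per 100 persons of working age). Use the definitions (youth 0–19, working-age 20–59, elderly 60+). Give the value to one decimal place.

Total dependency ratio: 49.4

0–19: 3 805 + 3 320 + 3 566 + 3 742 = 14 433
20–59: 6 552 + 7 106 + 7 556 + 5 214 + 6 480 + 7 941 + 8 388 + 7 655 = 56 892
60+: 9 825 + 3 860 = 13 685
Total dependency ratio = (14 433 + 13 685) / 56 892 × 100 = 28 118 / 56 892 × 100 = 49.4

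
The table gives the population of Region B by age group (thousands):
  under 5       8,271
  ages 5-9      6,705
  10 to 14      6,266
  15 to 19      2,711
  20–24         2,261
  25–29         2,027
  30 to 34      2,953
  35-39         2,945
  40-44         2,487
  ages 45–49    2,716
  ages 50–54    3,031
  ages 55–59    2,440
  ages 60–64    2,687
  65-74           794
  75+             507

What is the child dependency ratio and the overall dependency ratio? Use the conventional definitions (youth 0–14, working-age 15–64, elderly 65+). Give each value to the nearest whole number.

0–14: 8,271 + 6,705 + 6,266 = 21,242
15–64: 2,711 + 2,261 + 2,027 + 2,953 + 2,945 + 2,487 + 2,716 + 3,031 + 2,440 + 2,687 = 26,258
65+: 794 + 507 = 1,301
Youth dependency ratio = 21,242 / 26,258 × 100 = 81
Total dependency ratio = (21,242 + 1,301) / 26,258 × 100 = 22,543 / 26,258 × 100 = 86

Youth dependency ratio: 81
Total dependency ratio: 86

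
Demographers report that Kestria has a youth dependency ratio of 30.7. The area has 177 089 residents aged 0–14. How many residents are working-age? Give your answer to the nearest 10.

Youth dependency ratio = youth / working-age × 100
30.7 = 177 089 / W × 100
⇒ 576 840

Working-age: 576 840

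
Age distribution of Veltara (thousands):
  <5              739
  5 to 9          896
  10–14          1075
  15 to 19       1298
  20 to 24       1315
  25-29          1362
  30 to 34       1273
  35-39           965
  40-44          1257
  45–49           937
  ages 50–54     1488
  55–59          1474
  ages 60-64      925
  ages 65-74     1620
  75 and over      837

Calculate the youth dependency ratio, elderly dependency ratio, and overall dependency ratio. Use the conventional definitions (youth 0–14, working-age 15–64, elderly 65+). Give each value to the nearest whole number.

Youth dependency ratio: 22
Old-age dependency ratio: 20
Total dependency ratio: 42

0–14: 739 + 896 + 1075 = 2710
15–64: 1298 + 1315 + 1362 + 1273 + 965 + 1257 + 937 + 1488 + 1474 + 925 = 12294
65+: 1620 + 837 = 2457
Youth dependency ratio = 2710 / 12294 × 100 = 22
Old-age dependency ratio = 2457 / 12294 × 100 = 20
Total dependency ratio = (2710 + 2457) / 12294 × 100 = 5167 / 12294 × 100 = 42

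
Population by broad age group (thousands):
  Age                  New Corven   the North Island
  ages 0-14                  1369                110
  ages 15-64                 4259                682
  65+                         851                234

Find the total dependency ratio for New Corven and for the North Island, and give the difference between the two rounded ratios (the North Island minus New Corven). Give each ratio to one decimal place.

New Corven: (1369 + 851) / 4259 × 100 = 2220 / 4259 × 100 = 52.1
the North Island: (110 + 234) / 682 × 100 = 344 / 682 × 100 = 50.4

New Corven: 52.1
the North Island: 50.4
Difference: -1.7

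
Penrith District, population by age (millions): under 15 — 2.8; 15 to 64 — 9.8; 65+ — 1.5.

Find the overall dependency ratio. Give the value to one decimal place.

Total dependency ratio = (2.8 + 1.5) / 9.8 × 100 = 4.3 / 9.8 × 100 = 43.9

Total dependency ratio: 43.9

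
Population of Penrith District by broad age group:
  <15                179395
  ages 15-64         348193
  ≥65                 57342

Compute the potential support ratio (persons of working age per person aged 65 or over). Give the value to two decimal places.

Potential support ratio = 348193 / 57342 = 6.07

Potential support ratio: 6.07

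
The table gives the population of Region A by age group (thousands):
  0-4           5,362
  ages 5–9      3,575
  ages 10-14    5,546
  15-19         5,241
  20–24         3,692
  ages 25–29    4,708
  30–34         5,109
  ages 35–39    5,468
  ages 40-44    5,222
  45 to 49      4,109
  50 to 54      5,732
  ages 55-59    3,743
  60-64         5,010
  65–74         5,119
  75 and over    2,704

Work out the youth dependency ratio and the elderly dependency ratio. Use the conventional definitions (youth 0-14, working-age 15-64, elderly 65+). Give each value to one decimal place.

Youth dependency ratio: 30.2
Old-age dependency ratio: 16.3

0–14: 5,362 + 3,575 + 5,546 = 14,483
15–64: 5,241 + 3,692 + 4,708 + 5,109 + 5,468 + 5,222 + 4,109 + 5,732 + 3,743 + 5,010 = 48,034
65+: 5,119 + 2,704 = 7,823
Youth dependency ratio = 14,483 / 48,034 × 100 = 30.2
Old-age dependency ratio = 7,823 / 48,034 × 100 = 16.3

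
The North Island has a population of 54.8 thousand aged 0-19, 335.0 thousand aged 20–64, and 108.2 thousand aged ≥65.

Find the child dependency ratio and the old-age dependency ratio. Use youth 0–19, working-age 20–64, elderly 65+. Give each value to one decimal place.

Youth dependency ratio = 54.8 / 335.0 × 100 = 16.4
Old-age dependency ratio = 108.2 / 335.0 × 100 = 32.3

Youth dependency ratio: 16.4
Old-age dependency ratio: 32.3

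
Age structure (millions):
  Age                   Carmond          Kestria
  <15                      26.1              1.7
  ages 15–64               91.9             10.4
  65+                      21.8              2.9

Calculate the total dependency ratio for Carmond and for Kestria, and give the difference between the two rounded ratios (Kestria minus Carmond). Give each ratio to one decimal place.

Carmond: 52.1
Kestria: 44.2
Difference: -7.9

Carmond: (26.1 + 21.8) / 91.9 × 100 = 47.9 / 91.9 × 100 = 52.1
Kestria: (1.7 + 2.9) / 10.4 × 100 = 4.6 / 10.4 × 100 = 44.2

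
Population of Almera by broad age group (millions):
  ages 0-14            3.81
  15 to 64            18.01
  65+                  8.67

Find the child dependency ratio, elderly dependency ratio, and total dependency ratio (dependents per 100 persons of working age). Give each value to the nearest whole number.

Youth dependency ratio: 21
Old-age dependency ratio: 48
Total dependency ratio: 69

Youth dependency ratio = 3.81 / 18.01 × 100 = 21
Old-age dependency ratio = 8.67 / 18.01 × 100 = 48
Total dependency ratio = (3.81 + 8.67) / 18.01 × 100 = 12.48 / 18.01 × 100 = 69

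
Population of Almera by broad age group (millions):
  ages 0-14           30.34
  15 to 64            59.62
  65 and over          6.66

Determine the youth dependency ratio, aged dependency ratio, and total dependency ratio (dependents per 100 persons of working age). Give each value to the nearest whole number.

Youth dependency ratio: 51
Old-age dependency ratio: 11
Total dependency ratio: 62

Youth dependency ratio = 30.34 / 59.62 × 100 = 51
Old-age dependency ratio = 6.66 / 59.62 × 100 = 11
Total dependency ratio = (30.34 + 6.66) / 59.62 × 100 = 37.00 / 59.62 × 100 = 62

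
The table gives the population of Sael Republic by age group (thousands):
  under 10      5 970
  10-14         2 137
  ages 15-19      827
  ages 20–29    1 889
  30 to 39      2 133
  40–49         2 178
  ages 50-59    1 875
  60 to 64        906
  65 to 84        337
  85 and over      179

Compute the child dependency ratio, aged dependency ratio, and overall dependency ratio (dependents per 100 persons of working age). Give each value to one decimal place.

0–14: 5 970 + 2 137 = 8 107
15–64: 827 + 1 889 + 2 133 + 2 178 + 1 875 + 906 = 9 808
65+: 337 + 179 = 516
Youth dependency ratio = 8 107 / 9 808 × 100 = 82.7
Old-age dependency ratio = 516 / 9 808 × 100 = 5.3
Total dependency ratio = (8 107 + 516) / 9 808 × 100 = 8 623 / 9 808 × 100 = 87.9

Youth dependency ratio: 82.7
Old-age dependency ratio: 5.3
Total dependency ratio: 87.9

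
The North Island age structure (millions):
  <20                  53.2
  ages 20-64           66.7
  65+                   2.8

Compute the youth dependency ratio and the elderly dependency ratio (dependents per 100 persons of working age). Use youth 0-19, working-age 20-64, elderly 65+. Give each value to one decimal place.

Youth dependency ratio = 53.2 / 66.7 × 100 = 79.8
Old-age dependency ratio = 2.8 / 66.7 × 100 = 4.2

Youth dependency ratio: 79.8
Old-age dependency ratio: 4.2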